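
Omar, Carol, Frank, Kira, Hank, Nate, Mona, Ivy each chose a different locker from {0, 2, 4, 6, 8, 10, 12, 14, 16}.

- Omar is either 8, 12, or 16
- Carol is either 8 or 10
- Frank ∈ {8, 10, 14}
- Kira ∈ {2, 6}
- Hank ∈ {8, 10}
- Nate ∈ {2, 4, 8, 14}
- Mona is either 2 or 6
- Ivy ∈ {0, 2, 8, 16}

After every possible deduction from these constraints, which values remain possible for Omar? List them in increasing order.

12, 16

The 2 variables Carol and Hank are confined to {8, 10}, which locks those values in; drop them from Omar, Frank, Nate, Ivy.
That leaves Frank = 14. Remove 14 from Nate.
The 2 variables Kira and Mona are confined to {2, 6}, which locks those values in; drop them from Nate, Ivy.
Nate must be 4 (only option left).
No further eliminations apply; Omar can still be any of 12, 16.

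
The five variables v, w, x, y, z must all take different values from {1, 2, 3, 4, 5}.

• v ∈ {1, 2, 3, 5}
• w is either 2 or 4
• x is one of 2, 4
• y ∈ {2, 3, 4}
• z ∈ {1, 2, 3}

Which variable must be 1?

z

The 5 variables together cover exactly {1, 2, 3, 4, 5} — 5 values for 5 variables — and 5 appears only in v's list, so v = 5.
The 4 still-open variables together cover exactly {1, 2, 3, 4} — 4 values for 4 variables — and 1 appears only in z's list, so z = 1.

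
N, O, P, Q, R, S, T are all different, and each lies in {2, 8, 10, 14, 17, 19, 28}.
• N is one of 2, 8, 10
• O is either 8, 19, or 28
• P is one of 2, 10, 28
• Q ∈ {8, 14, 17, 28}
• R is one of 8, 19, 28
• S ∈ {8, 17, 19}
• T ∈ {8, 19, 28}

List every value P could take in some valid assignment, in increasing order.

2, 10

The 7 variables together cover exactly {2, 8, 10, 14, 17, 19, 28} — 7 values for 7 variables — and 14 appears only in Q's list, so Q = 14.
Among the 6 still-open variables, 17 fits only S (and all 6 values in {2, 8, 10, 17, 19, 28} must be used), so S = 17.
The 3 variables O, R, T are confined to {8, 19, 28}, which locks those values in; drop them from N, P.
No further eliminations apply; P can still be any of 2, 10.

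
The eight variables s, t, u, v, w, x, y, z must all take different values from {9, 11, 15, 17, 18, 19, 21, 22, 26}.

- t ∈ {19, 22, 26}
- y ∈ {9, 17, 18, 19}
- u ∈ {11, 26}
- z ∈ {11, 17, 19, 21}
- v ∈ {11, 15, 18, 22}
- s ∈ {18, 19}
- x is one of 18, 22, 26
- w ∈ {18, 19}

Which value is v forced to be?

The 2 variables s and w are confined to {18, 19}, which locks those values in; drop them from t, v, x, y, z.
The 2 variables t and x are confined to {22, 26}, which locks those values in; drop them from u, v.
u must be 11 (only option left). So v, z can't be 11.
So v = 15.

15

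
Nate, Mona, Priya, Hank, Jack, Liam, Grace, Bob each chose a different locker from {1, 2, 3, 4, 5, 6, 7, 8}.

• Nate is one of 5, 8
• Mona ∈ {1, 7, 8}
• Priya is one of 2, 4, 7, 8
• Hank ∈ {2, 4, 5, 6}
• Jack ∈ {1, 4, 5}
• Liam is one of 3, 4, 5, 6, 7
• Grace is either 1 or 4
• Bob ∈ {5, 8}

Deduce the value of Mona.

The 8 variables draw from only 8 values {1, 2, 3, 4, 5, 6, 7, 8}, so each is used; only Liam can be 3, hence Liam = 3.
The 7 still-open variables draw from only 7 values {1, 2, 4, 5, 6, 7, 8}, so each is used; only Hank can be 6, hence Hank = 6.
The 6 still-open variables draw from only 6 values {1, 2, 4, 5, 7, 8}, so each is used; only Priya can be 2, hence Priya = 2.
Among the 5 still-open variables, 7 fits only Mona (and all 5 values in {1, 4, 5, 7, 8} must be used), so Mona = 7.

7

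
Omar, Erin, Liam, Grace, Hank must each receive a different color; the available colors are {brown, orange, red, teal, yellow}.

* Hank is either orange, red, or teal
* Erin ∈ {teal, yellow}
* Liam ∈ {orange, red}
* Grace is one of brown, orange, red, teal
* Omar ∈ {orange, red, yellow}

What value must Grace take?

Among the 5 variables, brown fits only Grace (and all 5 values in {brown, orange, red, teal, yellow} must be used), so Grace = brown.

brown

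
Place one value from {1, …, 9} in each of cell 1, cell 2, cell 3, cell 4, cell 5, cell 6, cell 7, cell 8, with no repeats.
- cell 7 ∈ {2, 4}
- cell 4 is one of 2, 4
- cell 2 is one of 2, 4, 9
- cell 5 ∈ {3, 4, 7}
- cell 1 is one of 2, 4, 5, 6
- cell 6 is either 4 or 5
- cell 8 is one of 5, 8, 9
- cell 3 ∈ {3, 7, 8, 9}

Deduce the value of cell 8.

8

The 8 variables together cover exactly {2, 3, 4, 5, 6, 7, 8, 9} — 8 values for 8 variables — and 6 appears only in cell 1's list, so cell 1 = 6.
The 2 variables cell 4 and cell 7 are confined to {2, 4}, which locks those values in; drop them from cell 2, cell 5, cell 6.
cell 2 must be 9 (only option left). Eliminate 9 elsewhere: cell 3, cell 8.
cell 6 must be 5 (only option left). Strike 5 from cell 8.
So cell 8 = 8.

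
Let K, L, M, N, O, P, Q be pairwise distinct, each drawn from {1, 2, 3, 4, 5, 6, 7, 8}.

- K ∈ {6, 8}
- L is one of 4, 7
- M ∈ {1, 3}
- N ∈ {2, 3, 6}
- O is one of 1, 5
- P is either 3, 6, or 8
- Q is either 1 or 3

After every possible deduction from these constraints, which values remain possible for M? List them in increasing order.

1, 3

M and Q between them cover only {1, 3} — a naked pair. Remove those values from N, O, P.
O must be 5 (only option left).
K and P share exactly the 2 values {6, 8}; by pigeonhole those values go to them, so strike 6, 8 from N.
That leaves N = 2.
No further eliminations apply; M can still be any of 1, 3.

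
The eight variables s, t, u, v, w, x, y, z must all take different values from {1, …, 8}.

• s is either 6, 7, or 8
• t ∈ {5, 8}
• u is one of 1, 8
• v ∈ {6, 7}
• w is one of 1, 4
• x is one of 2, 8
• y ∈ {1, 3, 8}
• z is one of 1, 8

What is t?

Among the 8 variables, 2 fits only x (and all 8 values in {1, 2, 3, 4, 5, 6, 7, 8} must be used), so x = 2.
Among the 7 still-open variables, 3 fits only y (and all 7 values in {1, 3, 4, 5, 6, 7, 8} must be used), so y = 3.
The 6 still-open variables draw from only 6 values {1, 4, 5, 6, 7, 8}, so each is used; only w can be 4, hence w = 4.
Among the 5 still-open variables, 5 fits only t (and all 5 values in {1, 5, 6, 7, 8} must be used), so t = 5.

5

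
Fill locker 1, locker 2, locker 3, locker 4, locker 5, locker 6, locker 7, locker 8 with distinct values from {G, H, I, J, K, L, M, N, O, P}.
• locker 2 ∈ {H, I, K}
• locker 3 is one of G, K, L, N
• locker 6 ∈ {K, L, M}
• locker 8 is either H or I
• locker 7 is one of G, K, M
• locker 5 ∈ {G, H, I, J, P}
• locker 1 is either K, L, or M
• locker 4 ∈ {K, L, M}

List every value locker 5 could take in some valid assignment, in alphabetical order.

J, P

locker 1, locker 4, locker 6 between them cover only {K, L, M} — a naked triple. Remove those values from locker 2, locker 3, locker 7.
locker 7 must be G (only option left). Remove G from locker 3, locker 5.
locker 3 has just one choice, so locker 3 = N.
The 2 variables locker 2 and locker 8 are confined to {H, I}, which locks those values in; drop them from locker 5.
No further eliminations apply; locker 5 can still be any of J, P.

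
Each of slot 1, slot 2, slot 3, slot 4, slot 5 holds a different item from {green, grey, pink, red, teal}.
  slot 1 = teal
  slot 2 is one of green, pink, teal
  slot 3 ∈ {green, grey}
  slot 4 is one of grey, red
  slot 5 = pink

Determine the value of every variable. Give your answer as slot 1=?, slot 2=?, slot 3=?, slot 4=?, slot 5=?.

slot 1's domain is down to {teal}, so slot 1 = teal. Eliminate teal elsewhere: slot 2.
That leaves slot 5 = pink. Remove pink from slot 2.
That leaves slot 2 = green. Remove green from slot 3.
That leaves slot 3 = grey. Remove grey from slot 4.
That leaves slot 4 = red.

slot 1=teal, slot 2=green, slot 3=grey, slot 4=red, slot 5=pink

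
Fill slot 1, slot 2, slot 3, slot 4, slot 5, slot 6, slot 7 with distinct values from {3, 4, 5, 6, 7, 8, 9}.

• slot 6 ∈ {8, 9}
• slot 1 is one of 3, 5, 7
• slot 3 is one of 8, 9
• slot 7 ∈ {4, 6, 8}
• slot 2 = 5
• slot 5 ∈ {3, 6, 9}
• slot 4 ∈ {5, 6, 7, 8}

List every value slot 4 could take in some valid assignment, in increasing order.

6, 7

slot 2 must be 5 (only option left). Strike 5 from slot 1, slot 4.
The 6 still-open variables together cover exactly {3, 4, 6, 7, 8, 9} — 6 values for 6 variables — and 4 appears only in slot 7's list, so slot 7 = 4.
The 2 variables slot 3 and slot 6 are confined to {8, 9}, which locks those values in; drop them from slot 4, slot 5.
No further eliminations apply; slot 4 can still be any of 6, 7.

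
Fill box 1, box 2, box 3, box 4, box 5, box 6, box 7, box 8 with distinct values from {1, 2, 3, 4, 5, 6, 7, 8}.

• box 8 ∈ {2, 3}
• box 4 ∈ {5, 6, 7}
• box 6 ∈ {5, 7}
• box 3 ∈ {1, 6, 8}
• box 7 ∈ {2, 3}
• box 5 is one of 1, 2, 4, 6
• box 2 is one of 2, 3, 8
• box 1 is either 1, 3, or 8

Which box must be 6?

The 8 variables together cover exactly {1, 2, 3, 4, 5, 6, 7, 8} — 8 values for 8 variables — and 4 appears only in box 5's list, so box 5 = 4.
The 2 variables box 7 and box 8 are confined to {2, 3}, which locks those values in; drop them from box 1, box 2.
box 2's domain is down to {8}, so box 2 = 8. So box 1, box 3 can't be 8.
box 1 must be 1 (only option left). Remove 1 from box 3.
So 6 goes to box 3.

box 3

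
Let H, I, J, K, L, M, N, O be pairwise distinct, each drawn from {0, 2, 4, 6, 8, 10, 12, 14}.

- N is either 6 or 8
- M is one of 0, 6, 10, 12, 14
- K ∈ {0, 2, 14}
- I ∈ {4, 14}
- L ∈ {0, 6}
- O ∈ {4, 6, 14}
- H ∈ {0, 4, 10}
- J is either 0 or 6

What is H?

The 8 variables draw from only 8 values {0, 2, 4, 6, 8, 10, 12, 14}, so each is used; only K can be 2, hence K = 2.
Among the 7 still-open variables, 8 fits only N (and all 7 values in {0, 4, 6, 8, 10, 12, 14} must be used), so N = 8.
Among the 6 still-open variables, 12 fits only M (and all 6 values in {0, 4, 6, 10, 12, 14} must be used), so M = 12.
Among the 5 still-open variables, 10 fits only H (and all 5 values in {0, 4, 6, 10, 14} must be used), so H = 10.

10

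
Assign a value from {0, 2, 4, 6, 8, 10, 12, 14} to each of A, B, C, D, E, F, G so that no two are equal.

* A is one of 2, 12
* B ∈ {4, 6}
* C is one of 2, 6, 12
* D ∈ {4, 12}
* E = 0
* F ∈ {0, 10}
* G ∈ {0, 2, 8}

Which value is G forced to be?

E must be 0 (only option left). So F, G can't be 0.
That leaves F = 10.
Among the 5 still-open variables, 8 fits only G (and all 5 values in {2, 4, 6, 8, 12} must be used), so G = 8.

8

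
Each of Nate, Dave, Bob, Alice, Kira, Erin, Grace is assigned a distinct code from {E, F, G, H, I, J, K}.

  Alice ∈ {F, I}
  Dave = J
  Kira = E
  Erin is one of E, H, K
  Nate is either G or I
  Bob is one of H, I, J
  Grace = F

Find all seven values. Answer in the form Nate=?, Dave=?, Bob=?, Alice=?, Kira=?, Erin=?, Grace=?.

Dave's domain is down to {J}, so Dave = J. Strike J from Bob.
Kira's domain is down to {E}, so Kira = E. So Erin can't be E.
Grace's domain is down to {F}, so Grace = F. Strike F from Alice.
Alice's domain is down to {I}, so Alice = I. Eliminate I elsewhere: Nate, Bob.
That leaves Nate = G.
Bob must be H (only option left). So Erin can't be H.
Erin's domain is down to {K}, so Erin = K.

Nate=G, Dave=J, Bob=H, Alice=I, Kira=E, Erin=K, Grace=F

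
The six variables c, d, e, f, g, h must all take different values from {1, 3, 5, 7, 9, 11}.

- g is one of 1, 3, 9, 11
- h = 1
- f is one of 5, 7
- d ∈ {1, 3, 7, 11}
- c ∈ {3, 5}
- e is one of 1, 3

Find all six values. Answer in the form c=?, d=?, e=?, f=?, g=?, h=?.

c=5, d=11, e=3, f=7, g=9, h=1

h's domain is down to {1}, so h = 1. So d, e, g can't be 1.
e must be 3 (only option left). So c, d, g can't be 3.
c must be 5 (only option left). Eliminate 5 elsewhere: f.
That leaves f = 7. Strike 7 from d.
d has just one choice, so d = 11. Eliminate 11 elsewhere: g.
g's domain is down to {9}, so g = 9.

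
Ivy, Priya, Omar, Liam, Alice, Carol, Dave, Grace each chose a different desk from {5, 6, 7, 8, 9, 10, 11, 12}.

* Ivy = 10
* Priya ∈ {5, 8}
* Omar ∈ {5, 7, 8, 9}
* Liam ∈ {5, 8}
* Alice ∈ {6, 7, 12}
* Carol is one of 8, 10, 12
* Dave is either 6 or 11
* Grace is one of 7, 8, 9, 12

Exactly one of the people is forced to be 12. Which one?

Ivy has just one choice, so Ivy = 10. Remove 10 from Carol.
The 7 still-open variables draw from only 7 values {5, 6, 7, 8, 9, 11, 12}, so each is used; only Dave can be 11, hence Dave = 11.
Among the 6 still-open variables, 6 fits only Alice (and all 6 values in {5, 6, 7, 8, 9, 12} must be used), so Alice = 6.
The 2 variables Priya and Liam are confined to {5, 8}, which locks those values in; drop them from Omar, Carol, Grace.
So 12 goes to Carol.

Carol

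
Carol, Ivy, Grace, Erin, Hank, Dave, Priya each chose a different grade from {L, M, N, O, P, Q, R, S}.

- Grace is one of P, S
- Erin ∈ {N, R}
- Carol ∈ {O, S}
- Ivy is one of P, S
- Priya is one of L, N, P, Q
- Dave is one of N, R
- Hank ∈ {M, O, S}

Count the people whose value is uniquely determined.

2

Ivy and Grace share exactly the 2 values {P, S}; by pigeonhole those values go to them, so strike P, S from Carol, Hank, Priya.
That leaves Carol = O. Eliminate O elsewhere: Hank.
Hank has just one choice, so Hank = M.
The 2 variables Erin and Dave are confined to {N, R}, which locks those values in; drop them from Priya.
Determined: Carol=O, Hank=M. The other people each still have more than one consistent value. That makes 2.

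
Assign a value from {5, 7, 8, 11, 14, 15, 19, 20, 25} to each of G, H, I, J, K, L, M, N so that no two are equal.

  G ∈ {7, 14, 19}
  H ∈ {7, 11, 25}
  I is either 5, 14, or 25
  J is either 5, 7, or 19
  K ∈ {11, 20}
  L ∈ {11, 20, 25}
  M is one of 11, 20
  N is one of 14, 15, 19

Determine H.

The 8 variables together cover exactly {5, 7, 11, 14, 15, 19, 20, 25} — 8 values for 8 variables — and 15 appears only in N's list, so N = 15.
The 2 variables K and M are confined to {11, 20}, which locks those values in; drop them from H, L.
L has just one choice, so L = 25. Eliminate 25 elsewhere: H, I.
So H = 7.

7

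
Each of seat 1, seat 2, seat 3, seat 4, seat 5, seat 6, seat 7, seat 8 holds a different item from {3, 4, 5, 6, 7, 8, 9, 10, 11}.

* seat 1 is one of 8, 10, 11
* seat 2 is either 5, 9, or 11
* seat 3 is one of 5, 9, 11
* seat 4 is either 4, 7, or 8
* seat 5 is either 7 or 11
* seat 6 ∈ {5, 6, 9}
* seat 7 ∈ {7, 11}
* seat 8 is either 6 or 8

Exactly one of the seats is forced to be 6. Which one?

The 8 variables draw from only 8 values {4, 5, 6, 7, 8, 9, 10, 11}, so each is used; only seat 4 can be 4, hence seat 4 = 4.
The 7 still-open variables together cover exactly {5, 6, 7, 8, 9, 10, 11} — 7 values for 7 variables — and 10 appears only in seat 1's list, so seat 1 = 10.
The 6 still-open variables together cover exactly {5, 6, 7, 8, 9, 11} — 6 values for 6 variables — and 8 appears only in seat 8's list, so seat 8 = 8.
The 5 still-open variables draw from only 5 values {5, 6, 7, 9, 11}, so each is used; only seat 6 can be 6, hence seat 6 = 6.

seat 6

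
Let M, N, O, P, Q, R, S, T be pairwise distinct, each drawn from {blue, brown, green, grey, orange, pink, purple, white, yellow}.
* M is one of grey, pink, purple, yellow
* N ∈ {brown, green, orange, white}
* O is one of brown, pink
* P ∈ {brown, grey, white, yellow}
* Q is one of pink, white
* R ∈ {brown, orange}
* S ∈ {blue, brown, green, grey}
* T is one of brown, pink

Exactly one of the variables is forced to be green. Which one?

The 2 variables O and T are confined to {brown, pink}, which locks those values in; drop them from M, N, P, Q, R, S.
Q has just one choice, so Q = white. Strike white from N, P.
R has just one choice, so R = orange. So N can't be orange.
So green goes to N.

N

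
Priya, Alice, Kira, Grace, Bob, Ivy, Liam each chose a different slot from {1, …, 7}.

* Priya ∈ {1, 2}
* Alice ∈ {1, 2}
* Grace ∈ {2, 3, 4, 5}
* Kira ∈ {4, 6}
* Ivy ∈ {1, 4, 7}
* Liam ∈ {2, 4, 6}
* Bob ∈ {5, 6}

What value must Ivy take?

Among the 7 variables, 3 fits only Grace (and all 7 values in {1, 2, 3, 4, 5, 6, 7} must be used), so Grace = 3.
The 6 still-open variables together cover exactly {1, 2, 4, 5, 6, 7} — 6 values for 6 variables — and 5 appears only in Bob's list, so Bob = 5.
Among the 5 still-open variables, 7 fits only Ivy (and all 5 values in {1, 2, 4, 6, 7} must be used), so Ivy = 7.

7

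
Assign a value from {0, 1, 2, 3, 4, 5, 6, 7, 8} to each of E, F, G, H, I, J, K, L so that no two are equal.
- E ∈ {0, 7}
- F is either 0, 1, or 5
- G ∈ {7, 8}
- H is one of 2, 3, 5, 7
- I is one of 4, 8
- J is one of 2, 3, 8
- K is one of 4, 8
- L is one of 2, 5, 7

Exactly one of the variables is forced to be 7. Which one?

G

The 8 variables together cover exactly {0, 1, 2, 3, 4, 5, 7, 8} — 8 values for 8 variables — and 1 appears only in F's list, so F = 1.
The 7 still-open variables draw from only 7 values {0, 2, 3, 4, 5, 7, 8}, so each is used; only E can be 0, hence E = 0.
I and K between them cover only {4, 8} — a naked pair. Remove those values from G, J.
So 7 goes to G.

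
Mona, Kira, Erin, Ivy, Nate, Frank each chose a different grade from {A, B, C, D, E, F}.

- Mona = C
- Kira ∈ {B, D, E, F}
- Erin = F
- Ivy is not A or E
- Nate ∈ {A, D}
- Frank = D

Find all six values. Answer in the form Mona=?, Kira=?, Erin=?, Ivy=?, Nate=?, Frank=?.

Mona=C, Kira=E, Erin=F, Ivy=B, Nate=A, Frank=D

Mona has just one choice, so Mona = C. Eliminate C elsewhere: Ivy.
Erin must be F (only option left). Remove F from Kira, Ivy.
Frank's domain is down to {D}, so Frank = D. Strike D from Kira, Ivy, Nate.
Ivy has just one choice, so Ivy = B. Strike B from Kira.
Nate's domain is down to {A}, so Nate = A.
Kira's domain is down to {E}, so Kira = E.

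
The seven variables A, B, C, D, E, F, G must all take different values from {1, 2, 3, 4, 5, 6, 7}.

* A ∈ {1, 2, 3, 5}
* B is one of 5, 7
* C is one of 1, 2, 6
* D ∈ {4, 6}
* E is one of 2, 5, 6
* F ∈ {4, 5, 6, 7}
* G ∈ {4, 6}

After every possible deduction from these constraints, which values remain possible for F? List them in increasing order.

5, 7

Among the 7 variables, 3 fits only A (and all 7 values in {1, 2, 3, 4, 5, 6, 7} must be used), so A = 3.
Among the 6 still-open variables, 1 fits only C (and all 6 values in {1, 2, 4, 5, 6, 7} must be used), so C = 1.
The 5 still-open variables draw from only 5 values {2, 4, 5, 6, 7}, so each is used; only E can be 2, hence E = 2.
D and G share exactly the 2 values {4, 6}; by pigeonhole those values go to them, so strike 4, 6 from F.
No further eliminations apply; F can still be any of 5, 7.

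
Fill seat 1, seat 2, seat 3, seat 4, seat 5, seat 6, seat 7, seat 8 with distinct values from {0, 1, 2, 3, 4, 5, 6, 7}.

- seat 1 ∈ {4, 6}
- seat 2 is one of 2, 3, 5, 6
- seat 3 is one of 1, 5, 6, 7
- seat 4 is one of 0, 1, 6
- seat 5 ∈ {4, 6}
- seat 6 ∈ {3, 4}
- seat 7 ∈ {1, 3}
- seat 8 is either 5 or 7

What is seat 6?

The 8 variables draw from only 8 values {0, 1, 2, 3, 4, 5, 6, 7}, so each is used; only seat 4 can be 0, hence seat 4 = 0.
The 7 still-open variables draw from only 7 values {1, 2, 3, 4, 5, 6, 7}, so each is used; only seat 2 can be 2, hence seat 2 = 2.
seat 1 and seat 5 share exactly the 2 values {4, 6}; by pigeonhole those values go to them, so strike 4, 6 from seat 3, seat 6.
So seat 6 = 3.

3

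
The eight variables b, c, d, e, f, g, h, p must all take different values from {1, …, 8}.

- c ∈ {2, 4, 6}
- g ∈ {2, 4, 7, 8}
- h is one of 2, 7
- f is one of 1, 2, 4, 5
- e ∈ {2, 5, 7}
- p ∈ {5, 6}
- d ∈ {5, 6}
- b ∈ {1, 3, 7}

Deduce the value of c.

The 8 variables together cover exactly {1, 2, 3, 4, 5, 6, 7, 8} — 8 values for 8 variables — and 3 appears only in b's list, so b = 3.
Among the 7 still-open variables, 1 fits only f (and all 7 values in {1, 2, 4, 5, 6, 7, 8} must be used), so f = 1.
The 6 still-open variables draw from only 6 values {2, 4, 5, 6, 7, 8}, so each is used; only g can be 8, hence g = 8.
Among the 5 still-open variables, 4 fits only c (and all 5 values in {2, 4, 5, 6, 7} must be used), so c = 4.

4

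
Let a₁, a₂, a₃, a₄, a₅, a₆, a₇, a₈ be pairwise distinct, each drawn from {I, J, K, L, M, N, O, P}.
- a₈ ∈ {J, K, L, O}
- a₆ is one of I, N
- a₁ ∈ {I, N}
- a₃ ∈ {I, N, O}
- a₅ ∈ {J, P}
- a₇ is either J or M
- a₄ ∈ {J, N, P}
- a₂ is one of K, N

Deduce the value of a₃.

O

The 8 variables draw from only 8 values {I, J, K, L, M, N, O, P}, so each is used; only a₈ can be L, hence a₈ = L.
Among the 7 still-open variables, K fits only a₂ (and all 7 values in {I, J, K, M, N, O, P} must be used), so a₂ = K.
The 6 still-open variables draw from only 6 values {I, J, M, N, O, P}, so each is used; only a₇ can be M, hence a₇ = M.
Among the 5 still-open variables, O fits only a₃ (and all 5 values in {I, J, N, O, P} must be used), so a₃ = O.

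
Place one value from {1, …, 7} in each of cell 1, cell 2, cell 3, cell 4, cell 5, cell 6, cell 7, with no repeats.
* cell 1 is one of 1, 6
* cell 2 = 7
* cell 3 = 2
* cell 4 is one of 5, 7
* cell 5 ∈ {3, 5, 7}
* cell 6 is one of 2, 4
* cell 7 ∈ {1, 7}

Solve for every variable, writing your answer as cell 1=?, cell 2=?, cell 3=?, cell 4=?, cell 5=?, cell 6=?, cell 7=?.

cell 1=6, cell 2=7, cell 3=2, cell 4=5, cell 5=3, cell 6=4, cell 7=1

cell 2 must be 7 (only option left). Strike 7 from cell 4, cell 5, cell 7.
cell 3's domain is down to {2}, so cell 3 = 2. Eliminate 2 elsewhere: cell 6.
cell 4 must be 5 (only option left). Remove 5 from cell 5.
That leaves cell 5 = 3.
cell 6's domain is down to {4}, so cell 6 = 4.
That leaves cell 7 = 1. Remove 1 from cell 1.
cell 1 has just one choice, so cell 1 = 6.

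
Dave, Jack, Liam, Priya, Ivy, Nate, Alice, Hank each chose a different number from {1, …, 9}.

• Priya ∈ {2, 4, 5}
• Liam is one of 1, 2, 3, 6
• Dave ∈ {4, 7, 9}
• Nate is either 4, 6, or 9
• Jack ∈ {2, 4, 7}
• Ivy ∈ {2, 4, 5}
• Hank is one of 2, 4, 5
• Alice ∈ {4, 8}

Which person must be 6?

Priya, Ivy, Hank share exactly the 3 values {2, 4, 5}; by pigeonhole those values go to them, so strike 2, 4, 5 from Dave, Jack, Liam, Nate, Alice.
Jack must be 7 (only option left). Remove 7 from Dave.
That leaves Alice = 8.
Dave has just one choice, so Dave = 9. Eliminate 9 elsewhere: Nate.
So 6 goes to Nate.

Nate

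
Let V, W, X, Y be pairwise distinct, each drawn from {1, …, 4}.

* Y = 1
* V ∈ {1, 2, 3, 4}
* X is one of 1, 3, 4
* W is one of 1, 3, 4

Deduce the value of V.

2

Y must be 1 (only option left). Strike 1 from V, W, X.
Among the 3 still-open variables, 2 fits only V (and all 3 values in {2, 3, 4} must be used), so V = 2.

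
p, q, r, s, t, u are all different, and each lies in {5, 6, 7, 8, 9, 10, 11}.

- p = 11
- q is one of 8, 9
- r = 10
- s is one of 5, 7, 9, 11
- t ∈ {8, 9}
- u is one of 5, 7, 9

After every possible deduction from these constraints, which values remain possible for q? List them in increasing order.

8, 9

p's domain is down to {11}, so p = 11. Remove 11 from s.
That leaves r = 10.
q and t share exactly the 2 values {8, 9}; by pigeonhole those values go to them, so strike 8, 9 from s, u.
No further eliminations apply; q can still be any of 8, 9.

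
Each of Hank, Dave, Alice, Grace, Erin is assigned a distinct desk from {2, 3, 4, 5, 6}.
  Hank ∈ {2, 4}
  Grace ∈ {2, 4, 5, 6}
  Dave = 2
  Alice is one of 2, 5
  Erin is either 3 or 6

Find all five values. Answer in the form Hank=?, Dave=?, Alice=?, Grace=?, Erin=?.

Dave has just one choice, so Dave = 2. So Hank, Alice, Grace can't be 2.
Alice has just one choice, so Alice = 5. Eliminate 5 elsewhere: Grace.
Hank has just one choice, so Hank = 4. Remove 4 from Grace.
Grace has just one choice, so Grace = 6. Strike 6 from Erin.
That leaves Erin = 3.

Hank=4, Dave=2, Alice=5, Grace=6, Erin=3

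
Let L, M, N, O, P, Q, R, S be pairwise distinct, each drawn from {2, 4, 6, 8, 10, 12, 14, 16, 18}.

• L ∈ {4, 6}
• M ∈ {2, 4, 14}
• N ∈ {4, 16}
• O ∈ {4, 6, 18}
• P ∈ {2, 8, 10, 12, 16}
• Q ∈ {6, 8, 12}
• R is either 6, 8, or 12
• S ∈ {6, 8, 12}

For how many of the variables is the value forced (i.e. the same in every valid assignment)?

3

Q, R, S between them cover only {6, 8, 12} — a naked triple. Remove those values from L, O, P.
L must be 4 (only option left). Strike 4 from M, N, O.
N's domain is down to {16}, so N = 16. Strike 16 from P.
That leaves O = 18.
Determined: L=4, N=16, O=18. The other variables each still have more than one consistent value. That makes 3.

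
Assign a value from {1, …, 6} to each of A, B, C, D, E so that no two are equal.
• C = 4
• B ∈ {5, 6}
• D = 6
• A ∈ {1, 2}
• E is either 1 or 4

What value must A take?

2

C's domain is down to {4}, so C = 4. Remove 4 from E.
That leaves D = 6. Remove 6 from B.
That leaves E = 1. Remove 1 from A.
So A = 2.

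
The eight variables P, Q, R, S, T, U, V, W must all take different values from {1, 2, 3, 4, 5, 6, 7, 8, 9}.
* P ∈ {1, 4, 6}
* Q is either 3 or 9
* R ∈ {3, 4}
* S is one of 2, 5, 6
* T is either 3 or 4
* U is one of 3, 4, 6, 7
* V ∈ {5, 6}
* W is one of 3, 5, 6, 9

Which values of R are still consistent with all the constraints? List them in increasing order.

3, 4

The 8 variables draw from only 8 values {1, 2, 3, 4, 5, 6, 7, 9}, so each is used; only P can be 1, hence P = 1.
Among the 7 still-open variables, 2 fits only S (and all 7 values in {2, 3, 4, 5, 6, 7, 9} must be used), so S = 2.
Among the 6 still-open variables, 7 fits only U (and all 6 values in {3, 4, 5, 6, 7, 9} must be used), so U = 7.
R and T between them cover only {3, 4} — a naked pair. Remove those values from Q, W.
That leaves Q = 9. Strike 9 from W.
No further eliminations apply; R can still be any of 3, 4.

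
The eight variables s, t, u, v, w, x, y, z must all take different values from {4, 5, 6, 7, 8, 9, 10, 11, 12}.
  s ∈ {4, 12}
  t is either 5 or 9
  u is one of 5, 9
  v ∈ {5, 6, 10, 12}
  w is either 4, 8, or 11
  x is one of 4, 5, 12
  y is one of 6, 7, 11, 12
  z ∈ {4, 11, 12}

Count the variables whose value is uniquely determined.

t and u between them cover only {5, 9} — a naked pair. Remove those values from v, x.
s and x share exactly the 2 values {4, 12}; by pigeonhole those values go to them, so strike 4, 12 from v, w, y, z.
That leaves z = 11. Eliminate 11 elsewhere: w, y.
w's domain is down to {8}, so w = 8.
Determined: w=8, z=11. The other variables each still have more than one consistent value. That makes 2.

2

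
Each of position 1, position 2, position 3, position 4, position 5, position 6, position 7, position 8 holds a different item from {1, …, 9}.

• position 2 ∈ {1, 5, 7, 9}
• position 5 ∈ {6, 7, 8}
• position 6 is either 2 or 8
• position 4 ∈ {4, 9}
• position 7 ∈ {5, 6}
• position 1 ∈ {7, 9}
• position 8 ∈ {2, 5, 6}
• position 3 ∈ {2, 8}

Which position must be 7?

Among the 8 variables, 1 fits only position 2 (and all 8 values in {1, 2, 4, 5, 6, 7, 8, 9} must be used), so position 2 = 1.
Among the 7 still-open variables, 4 fits only position 4 (and all 7 values in {2, 4, 5, 6, 7, 8, 9} must be used), so position 4 = 4.
Among the 6 still-open variables, 9 fits only position 1 (and all 6 values in {2, 5, 6, 7, 8, 9} must be used), so position 1 = 9.
The 5 still-open variables draw from only 5 values {2, 5, 6, 7, 8}, so each is used; only position 5 can be 7, hence position 5 = 7.

position 5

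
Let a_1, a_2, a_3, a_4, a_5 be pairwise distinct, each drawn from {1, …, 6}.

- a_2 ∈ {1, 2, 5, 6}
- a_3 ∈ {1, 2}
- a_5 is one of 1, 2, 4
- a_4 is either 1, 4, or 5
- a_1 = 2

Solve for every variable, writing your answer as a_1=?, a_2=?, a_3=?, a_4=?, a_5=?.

a_1 must be 2 (only option left). Eliminate 2 elsewhere: a_2, a_3, a_5.
a_3 has just one choice, so a_3 = 1. So a_2, a_4, a_5 can't be 1.
a_5's domain is down to {4}, so a_5 = 4. Remove 4 from a_4.
That leaves a_4 = 5. Remove 5 from a_2.
a_2 has just one choice, so a_2 = 6.

a_1=2, a_2=6, a_3=1, a_4=5, a_5=4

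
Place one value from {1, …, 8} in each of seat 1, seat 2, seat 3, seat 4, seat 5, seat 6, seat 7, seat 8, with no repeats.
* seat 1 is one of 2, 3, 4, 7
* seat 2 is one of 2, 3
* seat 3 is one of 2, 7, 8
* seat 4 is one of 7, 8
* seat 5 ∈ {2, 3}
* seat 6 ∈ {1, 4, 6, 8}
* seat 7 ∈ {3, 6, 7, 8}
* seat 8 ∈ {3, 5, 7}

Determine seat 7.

6

The 8 variables draw from only 8 values {1, 2, 3, 4, 5, 6, 7, 8}, so each is used; only seat 6 can be 1, hence seat 6 = 1.
Among the 7 still-open variables, 4 fits only seat 1 (and all 7 values in {2, 3, 4, 5, 6, 7, 8} must be used), so seat 1 = 4.
The 6 still-open variables draw from only 6 values {2, 3, 5, 6, 7, 8}, so each is used; only seat 8 can be 5, hence seat 8 = 5.
Among the 5 still-open variables, 6 fits only seat 7 (and all 5 values in {2, 3, 6, 7, 8} must be used), so seat 7 = 6.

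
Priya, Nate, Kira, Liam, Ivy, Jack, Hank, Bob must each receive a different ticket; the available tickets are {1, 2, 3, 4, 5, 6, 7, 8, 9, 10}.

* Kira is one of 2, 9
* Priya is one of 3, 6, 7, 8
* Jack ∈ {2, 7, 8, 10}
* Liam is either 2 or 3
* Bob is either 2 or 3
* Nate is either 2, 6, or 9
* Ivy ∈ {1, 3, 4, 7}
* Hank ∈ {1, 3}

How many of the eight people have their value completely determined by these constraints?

Liam and Bob share exactly the 2 values {2, 3}; by pigeonhole those values go to them, so strike 2, 3 from Priya, Nate, Kira, Ivy, Jack, Hank.
That leaves Kira = 9. So Nate can't be 9.
Hank must be 1 (only option left). Remove 1 from Ivy.
Nate has just one choice, so Nate = 6. Strike 6 from Priya.
Determined: Nate=6, Kira=9, Hank=1. The other people each still have more than one consistent value. That makes 3.

3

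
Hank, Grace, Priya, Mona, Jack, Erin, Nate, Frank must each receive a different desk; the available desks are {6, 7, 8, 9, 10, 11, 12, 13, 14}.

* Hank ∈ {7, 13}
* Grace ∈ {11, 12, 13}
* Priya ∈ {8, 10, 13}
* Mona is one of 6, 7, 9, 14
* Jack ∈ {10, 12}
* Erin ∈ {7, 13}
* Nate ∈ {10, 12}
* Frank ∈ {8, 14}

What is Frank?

14

The 2 variables Hank and Erin are confined to {7, 13}, which locks those values in; drop them from Grace, Priya, Mona.
The 2 variables Jack and Nate are confined to {10, 12}, which locks those values in; drop them from Grace, Priya.
Grace's domain is down to {11}, so Grace = 11.
That leaves Priya = 8. Eliminate 8 elsewhere: Frank.
So Frank = 14.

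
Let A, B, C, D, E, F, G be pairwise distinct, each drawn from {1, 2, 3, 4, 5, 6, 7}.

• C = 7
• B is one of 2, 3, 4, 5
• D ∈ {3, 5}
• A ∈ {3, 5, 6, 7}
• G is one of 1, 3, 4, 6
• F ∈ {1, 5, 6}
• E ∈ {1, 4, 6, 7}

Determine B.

2

C has just one choice, so C = 7. Strike 7 from A, E.
Among the 6 still-open variables, 2 fits only B (and all 6 values in {1, 2, 3, 4, 5, 6} must be used), so B = 2.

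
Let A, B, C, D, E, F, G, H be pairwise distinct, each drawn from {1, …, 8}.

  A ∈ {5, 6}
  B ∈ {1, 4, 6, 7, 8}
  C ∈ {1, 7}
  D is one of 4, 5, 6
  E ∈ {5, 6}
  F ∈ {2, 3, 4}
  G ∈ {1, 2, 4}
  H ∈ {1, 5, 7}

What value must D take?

The 8 variables draw from only 8 values {1, 2, 3, 4, 5, 6, 7, 8}, so each is used; only F can be 3, hence F = 3.
Among the 7 still-open variables, 2 fits only G (and all 7 values in {1, 2, 4, 5, 6, 7, 8} must be used), so G = 2.
Among the 6 still-open variables, 8 fits only B (and all 6 values in {1, 4, 5, 6, 7, 8} must be used), so B = 8.
The 5 still-open variables draw from only 5 values {1, 4, 5, 6, 7}, so each is used; only D can be 4, hence D = 4.

4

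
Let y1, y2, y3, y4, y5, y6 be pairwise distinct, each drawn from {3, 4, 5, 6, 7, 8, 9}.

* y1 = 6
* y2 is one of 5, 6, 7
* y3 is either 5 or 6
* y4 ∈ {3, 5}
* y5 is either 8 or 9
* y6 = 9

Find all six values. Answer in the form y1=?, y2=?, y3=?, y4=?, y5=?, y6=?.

y1 has just one choice, so y1 = 6. Eliminate 6 elsewhere: y2, y3.
y3's domain is down to {5}, so y3 = 5. Remove 5 from y2, y4.
y4's domain is down to {3}, so y4 = 3.
y6 has just one choice, so y6 = 9. Eliminate 9 elsewhere: y5.
y2 has just one choice, so y2 = 7.
y5 has just one choice, so y5 = 8.

y1=6, y2=7, y3=5, y4=3, y5=8, y6=9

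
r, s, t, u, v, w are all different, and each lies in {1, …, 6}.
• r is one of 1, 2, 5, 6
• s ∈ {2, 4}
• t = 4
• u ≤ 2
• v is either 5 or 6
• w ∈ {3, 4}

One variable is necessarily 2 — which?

s

t has just one choice, so t = 4. Eliminate 4 elsewhere: s, w.
So 2 goes to s.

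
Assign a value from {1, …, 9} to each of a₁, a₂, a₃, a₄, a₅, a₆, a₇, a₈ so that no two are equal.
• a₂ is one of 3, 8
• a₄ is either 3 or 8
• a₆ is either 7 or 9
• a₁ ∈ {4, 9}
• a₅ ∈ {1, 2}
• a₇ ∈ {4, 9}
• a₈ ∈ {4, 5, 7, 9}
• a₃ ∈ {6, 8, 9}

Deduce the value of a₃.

a₁ and a₇ share exactly the 2 values {4, 9}; by pigeonhole those values go to them, so strike 4, 9 from a₃, a₆, a₈.
a₆'s domain is down to {7}, so a₆ = 7. Strike 7 from a₈.
That leaves a₈ = 5.
The 2 variables a₂ and a₄ are confined to {3, 8}, which locks those values in; drop them from a₃.
So a₃ = 6.

6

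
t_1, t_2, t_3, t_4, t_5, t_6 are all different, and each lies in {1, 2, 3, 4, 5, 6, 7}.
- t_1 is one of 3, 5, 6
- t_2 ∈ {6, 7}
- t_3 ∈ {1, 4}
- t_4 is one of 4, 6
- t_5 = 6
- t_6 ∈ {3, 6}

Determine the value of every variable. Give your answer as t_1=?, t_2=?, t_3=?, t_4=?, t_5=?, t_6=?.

t_1=5, t_2=7, t_3=1, t_4=4, t_5=6, t_6=3

t_5's domain is down to {6}, so t_5 = 6. Remove 6 from t_1, t_2, t_4, t_6.
t_6 must be 3 (only option left). So t_1 can't be 3.
t_1's domain is down to {5}, so t_1 = 5.
t_2 must be 7 (only option left).
That leaves t_4 = 4. Strike 4 from t_3.
t_3's domain is down to {1}, so t_3 = 1.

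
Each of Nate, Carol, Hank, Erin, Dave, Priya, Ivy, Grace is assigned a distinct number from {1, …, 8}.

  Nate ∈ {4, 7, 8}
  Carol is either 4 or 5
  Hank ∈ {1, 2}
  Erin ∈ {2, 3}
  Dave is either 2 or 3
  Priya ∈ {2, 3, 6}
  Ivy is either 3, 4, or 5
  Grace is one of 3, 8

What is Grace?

8

The 8 variables together cover exactly {1, 2, 3, 4, 5, 6, 7, 8} — 8 values for 8 variables — and 1 appears only in Hank's list, so Hank = 1.
The 7 still-open variables draw from only 7 values {2, 3, 4, 5, 6, 7, 8}, so each is used; only Priya can be 6, hence Priya = 6.
Among the 6 still-open variables, 7 fits only Nate (and all 6 values in {2, 3, 4, 5, 7, 8} must be used), so Nate = 7.
The 5 still-open variables together cover exactly {2, 3, 4, 5, 8} — 5 values for 5 variables — and 8 appears only in Grace's list, so Grace = 8.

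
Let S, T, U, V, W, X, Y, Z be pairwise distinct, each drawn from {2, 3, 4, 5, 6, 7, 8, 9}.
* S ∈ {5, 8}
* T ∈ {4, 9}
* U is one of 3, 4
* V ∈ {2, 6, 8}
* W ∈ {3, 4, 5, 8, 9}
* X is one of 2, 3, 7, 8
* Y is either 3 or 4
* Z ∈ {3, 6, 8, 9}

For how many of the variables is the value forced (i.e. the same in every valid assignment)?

4

The 8 variables together cover exactly {2, 3, 4, 5, 6, 7, 8, 9} — 8 values for 8 variables — and 7 appears only in X's list, so X = 7.
The 7 still-open variables together cover exactly {2, 3, 4, 5, 6, 8, 9} — 7 values for 7 variables — and 2 appears only in V's list, so V = 2.
The 6 still-open variables draw from only 6 values {3, 4, 5, 6, 8, 9}, so each is used; only Z can be 6, hence Z = 6.
U and Y between them cover only {3, 4} — a naked pair. Remove those values from T, W.
T has just one choice, so T = 9. Remove 9 from W.
Determined: T=9, V=2, X=7, Z=6. The other variables each still have more than one consistent value. That makes 4.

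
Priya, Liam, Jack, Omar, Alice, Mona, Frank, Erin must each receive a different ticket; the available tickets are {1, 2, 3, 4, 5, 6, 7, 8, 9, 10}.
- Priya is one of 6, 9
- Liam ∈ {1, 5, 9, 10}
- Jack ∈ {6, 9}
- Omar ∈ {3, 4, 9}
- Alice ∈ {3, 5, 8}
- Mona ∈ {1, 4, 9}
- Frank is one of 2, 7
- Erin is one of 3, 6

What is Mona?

1

Priya and Jack share exactly the 2 values {6, 9}; by pigeonhole those values go to them, so strike 6, 9 from Liam, Omar, Mona, Erin.
That leaves Erin = 3. Strike 3 from Omar, Alice.
That leaves Omar = 4. Remove 4 from Mona.
So Mona = 1.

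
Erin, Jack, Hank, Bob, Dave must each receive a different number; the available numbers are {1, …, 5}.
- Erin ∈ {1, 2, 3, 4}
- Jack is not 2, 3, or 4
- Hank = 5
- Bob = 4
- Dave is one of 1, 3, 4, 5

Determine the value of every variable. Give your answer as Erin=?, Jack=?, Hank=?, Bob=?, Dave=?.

Erin=2, Jack=1, Hank=5, Bob=4, Dave=3

Hank has just one choice, so Hank = 5. Eliminate 5 elsewhere: Jack, Dave.
Bob must be 4 (only option left). So Erin, Dave can't be 4.
Jack must be 1 (only option left). So Erin, Dave can't be 1.
Dave's domain is down to {3}, so Dave = 3. So Erin can't be 3.
Erin has just one choice, so Erin = 2.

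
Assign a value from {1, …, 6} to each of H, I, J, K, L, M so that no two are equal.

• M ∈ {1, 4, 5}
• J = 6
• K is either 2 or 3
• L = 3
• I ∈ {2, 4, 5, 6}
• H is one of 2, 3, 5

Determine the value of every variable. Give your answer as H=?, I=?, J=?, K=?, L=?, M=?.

H=5, I=4, J=6, K=2, L=3, M=1

J's domain is down to {6}, so J = 6. Strike 6 from I.
That leaves L = 3. Eliminate 3 elsewhere: H, K.
K must be 2 (only option left). Remove 2 from H, I.
That leaves H = 5. Eliminate 5 elsewhere: I, M.
I must be 4 (only option left). Remove 4 from M.
That leaves M = 1.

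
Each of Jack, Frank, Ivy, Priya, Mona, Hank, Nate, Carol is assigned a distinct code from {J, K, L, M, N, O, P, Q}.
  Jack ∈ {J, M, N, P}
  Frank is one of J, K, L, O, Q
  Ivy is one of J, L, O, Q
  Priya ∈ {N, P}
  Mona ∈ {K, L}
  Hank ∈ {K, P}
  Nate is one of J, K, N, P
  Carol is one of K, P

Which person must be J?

Nate

The 8 variables draw from only 8 values {J, K, L, M, N, O, P, Q}, so each is used; only Jack can be M, hence Jack = M.
Hank and Carol between them cover only {K, P} — a naked pair. Remove those values from Frank, Priya, Mona, Nate.
Priya's domain is down to {N}, so Priya = N. Strike N from Nate.
So J goes to Nate.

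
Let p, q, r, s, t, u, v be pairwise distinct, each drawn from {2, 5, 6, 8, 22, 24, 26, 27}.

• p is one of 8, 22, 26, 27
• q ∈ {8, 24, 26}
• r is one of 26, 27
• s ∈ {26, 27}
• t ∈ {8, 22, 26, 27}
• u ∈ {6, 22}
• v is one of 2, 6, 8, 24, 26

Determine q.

The 7 variables draw from only 7 values {2, 6, 8, 22, 24, 26, 27}, so each is used; only v can be 2, hence v = 2.
The 6 still-open variables together cover exactly {6, 8, 22, 24, 26, 27} — 6 values for 6 variables — and 6 appears only in u's list, so u = 6.
The 5 still-open variables draw from only 5 values {8, 22, 24, 26, 27}, so each is used; only q can be 24, hence q = 24.

24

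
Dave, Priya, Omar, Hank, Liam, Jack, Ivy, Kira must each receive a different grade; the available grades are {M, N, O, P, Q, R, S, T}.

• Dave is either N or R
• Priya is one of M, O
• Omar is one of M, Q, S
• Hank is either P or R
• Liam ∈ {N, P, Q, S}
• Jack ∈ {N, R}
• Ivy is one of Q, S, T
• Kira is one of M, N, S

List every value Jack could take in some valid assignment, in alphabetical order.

N, R

The 8 variables together cover exactly {M, N, O, P, Q, R, S, T} — 8 values for 8 variables — and O appears only in Priya's list, so Priya = O.
The 7 still-open variables draw from only 7 values {M, N, P, Q, R, S, T}, so each is used; only Ivy can be T, hence Ivy = T.
Dave and Jack share exactly the 2 values {N, R}; by pigeonhole those values go to them, so strike N, R from Hank, Liam, Kira.
Hank has just one choice, so Hank = P. Strike P from Liam.
No further eliminations apply; Jack can still be any of N, R.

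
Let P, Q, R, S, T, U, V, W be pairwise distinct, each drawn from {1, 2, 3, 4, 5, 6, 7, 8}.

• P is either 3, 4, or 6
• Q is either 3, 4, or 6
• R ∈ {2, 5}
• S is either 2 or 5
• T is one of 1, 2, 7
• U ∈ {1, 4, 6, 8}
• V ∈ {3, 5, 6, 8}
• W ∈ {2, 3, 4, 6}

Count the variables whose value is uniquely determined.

3

The 8 variables together cover exactly {1, 2, 3, 4, 5, 6, 7, 8} — 8 values for 8 variables — and 7 appears only in T's list, so T = 7.
The 7 still-open variables draw from only 7 values {1, 2, 3, 4, 5, 6, 8}, so each is used; only U can be 1, hence U = 1.
The 6 still-open variables together cover exactly {2, 3, 4, 5, 6, 8} — 6 values for 6 variables — and 8 appears only in V's list, so V = 8.
The 2 variables R and S are confined to {2, 5}, which locks those values in; drop them from W.
Determined: T=7, U=1, V=8. The other variables each still have more than one consistent value. That makes 3.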